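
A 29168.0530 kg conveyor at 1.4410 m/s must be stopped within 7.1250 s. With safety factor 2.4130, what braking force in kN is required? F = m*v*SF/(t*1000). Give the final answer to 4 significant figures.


F = 29168.0530 * 1.4410 / 7.1250 * 2.4130 / 1000
F = 14.23 kN


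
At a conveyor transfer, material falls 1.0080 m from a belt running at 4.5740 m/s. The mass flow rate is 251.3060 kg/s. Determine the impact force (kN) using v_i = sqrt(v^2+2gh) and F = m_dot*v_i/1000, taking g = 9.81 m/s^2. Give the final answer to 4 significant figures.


v_i = sqrt(4.5740^2 + 2*9.81*1.0080) = 6.37953 m/s
F = 251.3060 * 6.37953 / 1000
F = 1.603 kN


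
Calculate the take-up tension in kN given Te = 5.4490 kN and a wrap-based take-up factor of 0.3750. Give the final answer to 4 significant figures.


T_tu = 5.4490 * 0.3750
T_tu = 2.043 kN


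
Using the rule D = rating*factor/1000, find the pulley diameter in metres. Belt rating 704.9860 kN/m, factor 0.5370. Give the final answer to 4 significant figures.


D = 704.9860 * 0.5370 / 1000
D = 0.3786 m


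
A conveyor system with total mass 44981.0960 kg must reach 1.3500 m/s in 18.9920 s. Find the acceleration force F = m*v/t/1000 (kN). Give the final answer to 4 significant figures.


F = 44981.0960 * 1.3500 / 18.9920 / 1000
F = 3.197 kN


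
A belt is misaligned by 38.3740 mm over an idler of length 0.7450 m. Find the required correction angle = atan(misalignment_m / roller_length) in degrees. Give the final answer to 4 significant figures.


misalign_m = 38.3740 / 1000 = 0.038374 m
angle = atan(0.038374 / 0.7450)
angle = 2.949 deg


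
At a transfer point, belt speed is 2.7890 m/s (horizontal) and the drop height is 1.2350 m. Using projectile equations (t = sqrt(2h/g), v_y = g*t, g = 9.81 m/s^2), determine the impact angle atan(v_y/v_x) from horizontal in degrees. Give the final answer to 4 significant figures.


t = sqrt(2*1.2350/9.81) = 0.501781 s
v_y = 9.81 * 0.501781 = 4.92247 m/s
angle = atan(4.92247 / 2.7890) = 60.46 deg


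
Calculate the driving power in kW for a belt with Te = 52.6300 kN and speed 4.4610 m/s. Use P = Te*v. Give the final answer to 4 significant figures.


P = Te * v = 52.6300 * 4.4610
P = 234.8 kW


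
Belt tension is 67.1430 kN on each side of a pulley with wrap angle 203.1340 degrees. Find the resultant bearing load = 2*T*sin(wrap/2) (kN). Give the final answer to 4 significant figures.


F = 2 * 67.1430 * sin(203.1340/2 deg)
F = 131.6 kN


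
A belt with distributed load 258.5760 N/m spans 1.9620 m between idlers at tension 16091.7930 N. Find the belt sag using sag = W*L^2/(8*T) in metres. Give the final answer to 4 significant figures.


sag = 258.5760 * 1.9620^2 / (8 * 16091.7930)
sag = 0.007732 m


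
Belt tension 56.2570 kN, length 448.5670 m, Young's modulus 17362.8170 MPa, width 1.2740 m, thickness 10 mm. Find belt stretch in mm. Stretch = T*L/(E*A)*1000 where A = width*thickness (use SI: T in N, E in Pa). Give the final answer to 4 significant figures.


A = 1.2740 * 0.01 = 0.01274 m^2
Stretch = 56.2570*1000 * 448.5670 / (17362.8170e6 * 0.01274) * 1000
Stretch = 114.1 mm


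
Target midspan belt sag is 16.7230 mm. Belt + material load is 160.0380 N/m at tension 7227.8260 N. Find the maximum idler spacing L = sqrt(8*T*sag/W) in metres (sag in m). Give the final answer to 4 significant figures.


sag = 16.7230/1000 = 0.016723 m
L = sqrt(8 * 7227.8260 * 0.016723 / 160.0380)
L = 2.458 m


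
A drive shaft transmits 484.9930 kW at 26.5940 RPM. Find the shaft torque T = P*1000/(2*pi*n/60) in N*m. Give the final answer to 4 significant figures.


omega = 2*pi*26.5940/60 = 2.78492 rad/s
T = 484.9930*1000 / 2.78492
T = 174100 N*m


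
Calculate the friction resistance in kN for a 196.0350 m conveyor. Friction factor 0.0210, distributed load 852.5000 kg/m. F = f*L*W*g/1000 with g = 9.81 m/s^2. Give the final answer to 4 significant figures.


F = 0.0210 * 196.0350 * 852.5000 * 9.81 / 1000
F = 34.43 kN


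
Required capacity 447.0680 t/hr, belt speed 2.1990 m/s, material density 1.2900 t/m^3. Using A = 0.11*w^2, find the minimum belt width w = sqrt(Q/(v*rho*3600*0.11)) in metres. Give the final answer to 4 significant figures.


A_req = 447.0680 / (2.1990 * 1.2900 * 3600) = 0.043778 m^2
w = sqrt(0.043778 / 0.11)
w = 0.6309 m


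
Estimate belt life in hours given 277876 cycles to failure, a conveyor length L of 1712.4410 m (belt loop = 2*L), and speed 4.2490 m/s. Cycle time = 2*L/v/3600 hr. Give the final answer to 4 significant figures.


cycle_time = 2 * 1712.4410 / 4.2490 / 3600 = 0.223901 hr
life = 277876 * 0.223901 = 62220 hours


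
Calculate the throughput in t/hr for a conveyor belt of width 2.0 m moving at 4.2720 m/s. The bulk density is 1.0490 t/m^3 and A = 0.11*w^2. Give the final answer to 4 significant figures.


A = 0.11 * 2.0^2 = 0.44 m^2
C = 0.44 * 4.2720 * 1.0490 * 3600
C = 7098 t/hr


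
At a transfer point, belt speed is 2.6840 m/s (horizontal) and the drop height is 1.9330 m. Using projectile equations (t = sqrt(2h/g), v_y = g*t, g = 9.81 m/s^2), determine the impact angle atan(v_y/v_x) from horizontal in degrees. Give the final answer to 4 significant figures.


t = sqrt(2*1.9330/9.81) = 0.627764 s
v_y = 9.81 * 0.627764 = 6.15836 m/s
angle = atan(6.15836 / 2.6840) = 66.45 deg


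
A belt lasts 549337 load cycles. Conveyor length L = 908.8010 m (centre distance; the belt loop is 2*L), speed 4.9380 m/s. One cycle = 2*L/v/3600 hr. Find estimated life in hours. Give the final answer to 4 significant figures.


cycle_time = 2 * 908.8010 / 4.9380 / 3600 = 0.102246 hr
life = 549337 * 0.102246 = 56170 hours


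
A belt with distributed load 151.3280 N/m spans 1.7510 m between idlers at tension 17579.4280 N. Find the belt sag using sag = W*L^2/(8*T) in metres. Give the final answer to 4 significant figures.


sag = 151.3280 * 1.7510^2 / (8 * 17579.4280)
sag = 0.003299 m


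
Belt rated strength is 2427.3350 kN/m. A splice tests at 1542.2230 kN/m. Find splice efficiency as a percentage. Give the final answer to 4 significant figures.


Eff = 1542.2230 / 2427.3350 * 100
Eff = 63.54 %


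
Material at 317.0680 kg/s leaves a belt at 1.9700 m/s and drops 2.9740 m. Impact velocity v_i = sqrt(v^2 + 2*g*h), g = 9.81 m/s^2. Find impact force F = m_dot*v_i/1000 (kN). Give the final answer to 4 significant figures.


v_i = sqrt(1.9700^2 + 2*9.81*2.9740) = 7.88865 m/s
F = 317.0680 * 7.88865 / 1000
F = 2.501 kN


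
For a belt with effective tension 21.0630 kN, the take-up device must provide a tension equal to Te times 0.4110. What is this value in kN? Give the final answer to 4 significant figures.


T_tu = 21.0630 * 0.4110
T_tu = 8.657 kN


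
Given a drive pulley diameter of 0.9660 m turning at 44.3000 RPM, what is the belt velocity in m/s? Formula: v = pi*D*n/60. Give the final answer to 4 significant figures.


v = pi * 0.9660 * 44.3000 / 60
v = 2.241 m/s


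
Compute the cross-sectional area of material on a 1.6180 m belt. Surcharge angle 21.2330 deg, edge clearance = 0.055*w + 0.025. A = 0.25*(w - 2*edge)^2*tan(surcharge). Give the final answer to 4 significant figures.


edge = 0.055*1.6180 + 0.025 = 0.11399 m
ew = 1.6180 - 2*0.11399 = 1.39002 m
A = 0.25 * 1.39002^2 * tan(21.2330 deg)
A = 0.1877 m^2


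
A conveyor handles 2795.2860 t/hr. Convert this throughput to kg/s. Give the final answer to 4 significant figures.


m_dot = 2795.2860 * 1000 / 3600
m_dot = 776.5 kg/s


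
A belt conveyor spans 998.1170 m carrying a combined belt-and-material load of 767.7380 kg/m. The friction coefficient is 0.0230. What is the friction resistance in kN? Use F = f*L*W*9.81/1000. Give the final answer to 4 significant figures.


F = 0.0230 * 998.1170 * 767.7380 * 9.81 / 1000
F = 172.9 kN


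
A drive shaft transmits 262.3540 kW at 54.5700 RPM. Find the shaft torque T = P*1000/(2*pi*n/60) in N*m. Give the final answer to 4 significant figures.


omega = 2*pi*54.5700/60 = 5.71456 rad/s
T = 262.3540*1000 / 5.71456
T = 45910 N*m


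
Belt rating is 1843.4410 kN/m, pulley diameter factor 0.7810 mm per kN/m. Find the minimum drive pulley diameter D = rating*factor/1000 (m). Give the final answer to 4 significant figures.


D = 1843.4410 * 0.7810 / 1000
D = 1.440 m


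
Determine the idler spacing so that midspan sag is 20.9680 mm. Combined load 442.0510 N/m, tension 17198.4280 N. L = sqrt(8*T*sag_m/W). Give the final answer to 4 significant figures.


sag = 20.9680/1000 = 0.020968 m
L = sqrt(8 * 17198.4280 * 0.020968 / 442.0510)
L = 2.555 m


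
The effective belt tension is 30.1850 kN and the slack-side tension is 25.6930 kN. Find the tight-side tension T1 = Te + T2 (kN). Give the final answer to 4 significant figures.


T1 = Te + T2 = 30.1850 + 25.6930
T1 = 55.88 kN


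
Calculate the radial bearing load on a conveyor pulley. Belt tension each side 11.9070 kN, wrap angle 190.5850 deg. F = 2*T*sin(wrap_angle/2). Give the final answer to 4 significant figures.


F = 2 * 11.9070 * sin(190.5850/2 deg)
F = 23.71 kN


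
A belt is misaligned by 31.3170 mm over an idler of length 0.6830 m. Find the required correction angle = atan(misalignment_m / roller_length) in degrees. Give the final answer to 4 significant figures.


misalign_m = 31.3170 / 1000 = 0.031317 m
angle = atan(0.031317 / 0.6830)
angle = 2.625 deg


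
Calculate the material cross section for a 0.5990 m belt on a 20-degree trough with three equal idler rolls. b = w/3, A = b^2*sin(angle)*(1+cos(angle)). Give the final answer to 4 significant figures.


b = 0.5990/3 = 0.199667 m
A = 0.199667^2 * sin(20 deg) * (1 + cos(20 deg))
A = 0.02645 m^2


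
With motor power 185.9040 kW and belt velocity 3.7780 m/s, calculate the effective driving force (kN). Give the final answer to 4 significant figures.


Te = P / v = 185.9040 / 3.7780
Te = 49.21 kN


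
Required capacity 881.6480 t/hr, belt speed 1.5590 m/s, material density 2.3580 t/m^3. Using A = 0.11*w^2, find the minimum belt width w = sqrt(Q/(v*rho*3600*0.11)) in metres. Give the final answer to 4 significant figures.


A_req = 881.6480 / (1.5590 * 2.3580 * 3600) = 0.0666197 m^2
w = sqrt(0.0666197 / 0.11)
w = 0.7782 m


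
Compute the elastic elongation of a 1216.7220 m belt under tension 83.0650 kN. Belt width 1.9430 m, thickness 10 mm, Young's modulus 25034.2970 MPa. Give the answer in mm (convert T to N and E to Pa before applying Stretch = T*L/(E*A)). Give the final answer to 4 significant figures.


A = 1.9430 * 0.01 = 0.01943 m^2
Stretch = 83.0650*1000 * 1216.7220 / (25034.2970e6 * 0.01943) * 1000
Stretch = 207.8 mm


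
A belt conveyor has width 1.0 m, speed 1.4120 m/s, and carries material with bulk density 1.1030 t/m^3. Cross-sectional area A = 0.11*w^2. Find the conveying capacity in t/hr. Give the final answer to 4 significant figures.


A = 0.11 * 1.0^2 = 0.11 m^2
C = 0.11 * 1.4120 * 1.1030 * 3600
C = 616.7 t/hr


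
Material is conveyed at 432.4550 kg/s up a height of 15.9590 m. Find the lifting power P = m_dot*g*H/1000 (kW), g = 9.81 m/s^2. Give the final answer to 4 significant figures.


P = 432.4550 * 9.81 * 15.9590 / 1000
P = 67.70 kW


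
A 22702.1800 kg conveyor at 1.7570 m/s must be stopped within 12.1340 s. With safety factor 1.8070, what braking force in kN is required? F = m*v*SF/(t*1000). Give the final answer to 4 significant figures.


F = 22702.1800 * 1.7570 / 12.1340 * 1.8070 / 1000
F = 5.940 kN


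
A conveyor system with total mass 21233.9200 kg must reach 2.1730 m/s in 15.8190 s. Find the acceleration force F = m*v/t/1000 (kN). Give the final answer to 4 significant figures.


F = 21233.9200 * 2.1730 / 15.8190 / 1000
F = 2.917 kN


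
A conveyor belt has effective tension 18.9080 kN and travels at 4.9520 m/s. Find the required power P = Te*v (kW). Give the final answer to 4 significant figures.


P = Te * v = 18.9080 * 4.9520
P = 93.63 kW


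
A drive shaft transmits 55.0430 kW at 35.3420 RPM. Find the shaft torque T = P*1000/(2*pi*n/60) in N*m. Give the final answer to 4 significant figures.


omega = 2*pi*35.3420/60 = 3.70101 rad/s
T = 55.0430*1000 / 3.70101
T = 14870 N*m


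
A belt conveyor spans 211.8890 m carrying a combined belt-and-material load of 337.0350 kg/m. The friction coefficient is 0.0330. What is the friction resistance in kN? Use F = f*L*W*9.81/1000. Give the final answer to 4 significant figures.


F = 0.0330 * 211.8890 * 337.0350 * 9.81 / 1000
F = 23.12 kN


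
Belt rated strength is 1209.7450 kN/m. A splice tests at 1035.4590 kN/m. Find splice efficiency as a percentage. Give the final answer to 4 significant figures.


Eff = 1035.4590 / 1209.7450 * 100
Eff = 85.59 %


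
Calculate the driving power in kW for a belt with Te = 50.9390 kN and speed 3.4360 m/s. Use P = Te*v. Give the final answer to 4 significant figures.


P = Te * v = 50.9390 * 3.4360
P = 175.0 kW


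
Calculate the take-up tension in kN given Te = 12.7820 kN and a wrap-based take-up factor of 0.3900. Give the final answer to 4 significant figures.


T_tu = 12.7820 * 0.3900
T_tu = 4.985 kN


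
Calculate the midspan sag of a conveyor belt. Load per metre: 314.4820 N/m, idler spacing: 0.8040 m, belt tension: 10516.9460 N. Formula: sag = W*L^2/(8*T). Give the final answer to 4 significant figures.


sag = 314.4820 * 0.8040^2 / (8 * 10516.9460)
sag = 0.002416 m


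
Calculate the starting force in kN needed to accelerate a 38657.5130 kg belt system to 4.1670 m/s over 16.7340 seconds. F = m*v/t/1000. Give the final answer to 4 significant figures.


F = 38657.5130 * 4.1670 / 16.7340 / 1000
F = 9.626 kN


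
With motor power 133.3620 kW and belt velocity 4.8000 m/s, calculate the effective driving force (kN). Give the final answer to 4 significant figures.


Te = P / v = 133.3620 / 4.8000
Te = 27.78 kN


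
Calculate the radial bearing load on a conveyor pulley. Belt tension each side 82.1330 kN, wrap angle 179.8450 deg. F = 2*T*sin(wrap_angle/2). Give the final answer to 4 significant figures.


F = 2 * 82.1330 * sin(179.8450/2 deg)
F = 164.3 kN


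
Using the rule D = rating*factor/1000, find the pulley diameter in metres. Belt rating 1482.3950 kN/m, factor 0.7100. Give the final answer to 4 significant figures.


D = 1482.3950 * 0.7100 / 1000
D = 1.053 m


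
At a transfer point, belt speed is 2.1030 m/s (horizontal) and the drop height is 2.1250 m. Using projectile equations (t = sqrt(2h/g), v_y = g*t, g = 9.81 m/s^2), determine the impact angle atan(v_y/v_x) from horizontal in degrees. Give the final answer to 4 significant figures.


t = sqrt(2*2.1250/9.81) = 0.658203 s
v_y = 9.81 * 0.658203 = 6.45697 m/s
angle = atan(6.45697 / 2.1030) = 71.96 deg


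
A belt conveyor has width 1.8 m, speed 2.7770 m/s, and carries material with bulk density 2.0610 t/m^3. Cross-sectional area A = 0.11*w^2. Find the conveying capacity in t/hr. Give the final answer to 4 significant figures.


A = 0.11 * 1.8^2 = 0.3564 m^2
C = 0.3564 * 2.7770 * 2.0610 * 3600
C = 7343 t/hr


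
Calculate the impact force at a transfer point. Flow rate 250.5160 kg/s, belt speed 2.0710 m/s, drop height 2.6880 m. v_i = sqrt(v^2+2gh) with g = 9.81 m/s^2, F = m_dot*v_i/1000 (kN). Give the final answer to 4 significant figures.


v_i = sqrt(2.0710^2 + 2*9.81*2.6880) = 7.55166 m/s
F = 250.5160 * 7.55166 / 1000
F = 1.892 kN


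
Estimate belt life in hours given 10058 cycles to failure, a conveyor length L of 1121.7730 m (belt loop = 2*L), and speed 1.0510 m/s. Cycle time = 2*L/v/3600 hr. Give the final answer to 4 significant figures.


cycle_time = 2 * 1121.7730 / 1.0510 / 3600 = 0.592966 hr
life = 10058 * 0.592966 = 5964 hours


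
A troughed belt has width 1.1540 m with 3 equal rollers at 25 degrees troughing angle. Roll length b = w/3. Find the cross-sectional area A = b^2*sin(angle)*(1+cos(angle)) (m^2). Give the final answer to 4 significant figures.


b = 1.1540/3 = 0.384667 m
A = 0.384667^2 * sin(25 deg) * (1 + cos(25 deg))
A = 0.1192 m^2


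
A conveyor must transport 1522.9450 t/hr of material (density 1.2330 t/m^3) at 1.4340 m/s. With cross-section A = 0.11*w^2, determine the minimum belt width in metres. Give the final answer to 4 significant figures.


A_req = 1522.9450 / (1.4340 * 1.2330 * 3600) = 0.23926 m^2
w = sqrt(0.23926 / 0.11)
w = 1.475 m


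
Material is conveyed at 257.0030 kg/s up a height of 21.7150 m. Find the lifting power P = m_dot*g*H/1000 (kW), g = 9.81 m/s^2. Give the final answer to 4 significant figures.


P = 257.0030 * 9.81 * 21.7150 / 1000
P = 54.75 kW


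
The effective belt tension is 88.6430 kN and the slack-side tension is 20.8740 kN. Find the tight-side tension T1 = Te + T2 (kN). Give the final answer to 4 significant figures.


T1 = Te + T2 = 88.6430 + 20.8740
T1 = 109.5 kN


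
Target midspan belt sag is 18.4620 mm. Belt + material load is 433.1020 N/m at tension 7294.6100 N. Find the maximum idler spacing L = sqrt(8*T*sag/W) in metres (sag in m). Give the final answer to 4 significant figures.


sag = 18.4620/1000 = 0.018462 m
L = sqrt(8 * 7294.6100 * 0.018462 / 433.1020)
L = 1.577 m


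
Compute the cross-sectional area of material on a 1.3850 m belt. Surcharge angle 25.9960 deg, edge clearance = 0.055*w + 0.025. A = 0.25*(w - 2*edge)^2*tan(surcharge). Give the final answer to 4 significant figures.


edge = 0.055*1.3850 + 0.025 = 0.101175 m
ew = 1.3850 - 2*0.101175 = 1.18265 m
A = 0.25 * 1.18265^2 * tan(25.9960 deg)
A = 0.1705 m^2


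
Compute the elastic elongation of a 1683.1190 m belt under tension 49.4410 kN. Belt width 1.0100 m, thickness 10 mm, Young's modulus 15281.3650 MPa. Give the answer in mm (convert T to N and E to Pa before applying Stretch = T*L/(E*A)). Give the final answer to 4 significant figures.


A = 1.0100 * 0.01 = 0.01010 m^2
Stretch = 49.4410*1000 * 1683.1190 / (15281.3650e6 * 0.01010) * 1000
Stretch = 539.2 mm


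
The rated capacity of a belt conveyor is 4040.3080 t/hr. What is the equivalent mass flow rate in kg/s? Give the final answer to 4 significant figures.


m_dot = 4040.3080 * 1000 / 3600
m_dot = 1122 kg/s


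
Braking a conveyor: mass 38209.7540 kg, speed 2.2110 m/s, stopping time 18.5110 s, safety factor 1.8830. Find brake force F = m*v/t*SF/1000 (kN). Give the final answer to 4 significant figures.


F = 38209.7540 * 2.2110 / 18.5110 * 1.8830 / 1000
F = 8.594 kN


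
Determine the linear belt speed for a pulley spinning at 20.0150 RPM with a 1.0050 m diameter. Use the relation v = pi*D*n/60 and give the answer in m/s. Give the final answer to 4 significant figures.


v = pi * 1.0050 * 20.0150 / 60
v = 1.053 m/s


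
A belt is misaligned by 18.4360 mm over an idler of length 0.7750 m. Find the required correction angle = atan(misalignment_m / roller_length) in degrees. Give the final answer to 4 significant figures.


misalign_m = 18.4360 / 1000 = 0.018436 m
angle = atan(0.018436 / 0.7750)
angle = 1.363 deg


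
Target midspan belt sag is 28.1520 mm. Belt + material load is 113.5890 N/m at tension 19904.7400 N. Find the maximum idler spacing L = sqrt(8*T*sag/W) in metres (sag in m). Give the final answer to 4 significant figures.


sag = 28.1520/1000 = 0.028152 m
L = sqrt(8 * 19904.7400 * 0.028152 / 113.5890)
L = 6.282 m


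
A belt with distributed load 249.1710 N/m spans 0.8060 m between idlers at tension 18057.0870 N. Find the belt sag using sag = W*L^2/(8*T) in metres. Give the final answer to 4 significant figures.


sag = 249.1710 * 0.8060^2 / (8 * 18057.0870)
sag = 0.001121 m


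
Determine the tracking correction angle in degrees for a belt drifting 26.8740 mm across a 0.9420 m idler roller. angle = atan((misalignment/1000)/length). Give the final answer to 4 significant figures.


misalign_m = 26.8740 / 1000 = 0.026874 m
angle = atan(0.026874 / 0.9420)
angle = 1.634 deg


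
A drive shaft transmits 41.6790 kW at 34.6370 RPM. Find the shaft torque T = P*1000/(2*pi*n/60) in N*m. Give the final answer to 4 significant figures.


omega = 2*pi*34.6370/60 = 3.62718 rad/s
T = 41.6790*1000 / 3.62718
T = 11490 N*m


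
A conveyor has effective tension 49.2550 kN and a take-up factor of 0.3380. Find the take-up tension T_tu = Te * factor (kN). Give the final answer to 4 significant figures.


T_tu = 49.2550 * 0.3380
T_tu = 16.65 kN


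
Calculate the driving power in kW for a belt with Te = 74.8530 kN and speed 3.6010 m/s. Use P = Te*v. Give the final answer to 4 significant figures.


P = Te * v = 74.8530 * 3.6010
P = 269.5 kW


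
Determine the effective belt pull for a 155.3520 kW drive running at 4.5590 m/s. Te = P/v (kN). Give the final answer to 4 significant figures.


Te = P / v = 155.3520 / 4.5590
Te = 34.08 kN


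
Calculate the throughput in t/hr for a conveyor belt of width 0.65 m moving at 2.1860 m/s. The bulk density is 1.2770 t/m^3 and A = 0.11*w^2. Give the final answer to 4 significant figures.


A = 0.11 * 0.65^2 = 0.046475 m^2
C = 0.046475 * 2.1860 * 1.2770 * 3600
C = 467.0 t/hr


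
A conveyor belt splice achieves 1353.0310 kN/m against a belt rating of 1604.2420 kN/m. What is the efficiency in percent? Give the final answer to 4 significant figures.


Eff = 1353.0310 / 1604.2420 * 100
Eff = 84.34 %


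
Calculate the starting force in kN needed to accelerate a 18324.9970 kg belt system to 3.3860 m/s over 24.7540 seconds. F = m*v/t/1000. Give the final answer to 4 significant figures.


F = 18324.9970 * 3.3860 / 24.7540 / 1000
F = 2.507 kN


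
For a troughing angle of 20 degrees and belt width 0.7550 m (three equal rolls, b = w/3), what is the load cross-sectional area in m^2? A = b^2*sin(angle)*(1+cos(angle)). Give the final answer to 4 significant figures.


b = 0.7550/3 = 0.251667 m
A = 0.251667^2 * sin(20 deg) * (1 + cos(20 deg))
A = 0.04202 m^2


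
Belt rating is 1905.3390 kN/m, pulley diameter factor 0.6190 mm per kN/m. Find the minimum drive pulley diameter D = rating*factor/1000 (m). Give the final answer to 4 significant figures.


D = 1905.3390 * 0.6190 / 1000
D = 1.179 m


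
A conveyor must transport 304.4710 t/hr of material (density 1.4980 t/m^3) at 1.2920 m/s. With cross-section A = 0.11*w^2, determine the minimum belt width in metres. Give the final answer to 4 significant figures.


A_req = 304.4710 / (1.2920 * 1.4980 * 3600) = 0.0436988 m^2
w = sqrt(0.0436988 / 0.11)
w = 0.6303 m


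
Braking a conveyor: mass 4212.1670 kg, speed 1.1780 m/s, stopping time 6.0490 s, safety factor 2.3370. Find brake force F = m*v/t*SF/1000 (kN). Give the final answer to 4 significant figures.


F = 4212.1670 * 1.1780 / 6.0490 * 2.3370 / 1000
F = 1.917 kN


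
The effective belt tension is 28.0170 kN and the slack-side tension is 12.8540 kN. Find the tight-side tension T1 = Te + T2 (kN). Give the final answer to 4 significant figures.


T1 = Te + T2 = 28.0170 + 12.8540
T1 = 40.87 kN


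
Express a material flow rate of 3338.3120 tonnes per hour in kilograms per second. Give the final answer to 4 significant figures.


m_dot = 3338.3120 * 1000 / 3600
m_dot = 927.3 kg/s


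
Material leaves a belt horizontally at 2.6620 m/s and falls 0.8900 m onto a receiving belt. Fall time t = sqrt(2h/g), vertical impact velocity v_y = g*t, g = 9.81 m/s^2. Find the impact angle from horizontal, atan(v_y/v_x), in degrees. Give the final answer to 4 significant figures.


t = sqrt(2*0.8900/9.81) = 0.425967 s
v_y = 9.81 * 0.425967 = 4.17874 m/s
angle = atan(4.17874 / 2.6620) = 57.50 deg


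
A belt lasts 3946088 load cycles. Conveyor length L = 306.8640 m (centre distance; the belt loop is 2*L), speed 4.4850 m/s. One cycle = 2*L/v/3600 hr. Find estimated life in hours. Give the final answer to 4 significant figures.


cycle_time = 2 * 306.8640 / 4.4850 / 3600 = 0.0380111 hr
life = 3946088 * 0.0380111 = 150000 hours


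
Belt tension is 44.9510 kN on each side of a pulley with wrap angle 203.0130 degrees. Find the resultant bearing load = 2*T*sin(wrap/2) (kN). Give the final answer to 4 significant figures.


F = 2 * 44.9510 * sin(203.0130/2 deg)
F = 88.10 kN


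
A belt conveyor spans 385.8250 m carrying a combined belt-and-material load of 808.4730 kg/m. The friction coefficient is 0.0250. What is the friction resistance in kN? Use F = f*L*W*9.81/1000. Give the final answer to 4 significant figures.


F = 0.0250 * 385.8250 * 808.4730 * 9.81 / 1000
F = 76.50 kN


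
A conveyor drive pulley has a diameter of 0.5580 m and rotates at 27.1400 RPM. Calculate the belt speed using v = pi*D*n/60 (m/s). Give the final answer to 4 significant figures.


v = pi * 0.5580 * 27.1400 / 60
v = 0.7929 m/s


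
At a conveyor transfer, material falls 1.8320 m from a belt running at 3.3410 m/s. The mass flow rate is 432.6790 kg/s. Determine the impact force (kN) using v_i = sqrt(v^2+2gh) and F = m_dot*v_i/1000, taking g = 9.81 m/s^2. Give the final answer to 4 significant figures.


v_i = sqrt(3.3410^2 + 2*9.81*1.8320) = 6.86339 m/s
F = 432.6790 * 6.86339 / 1000
F = 2.970 kN


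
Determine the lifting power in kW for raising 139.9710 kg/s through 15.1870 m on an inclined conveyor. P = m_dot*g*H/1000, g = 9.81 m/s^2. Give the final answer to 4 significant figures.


P = 139.9710 * 9.81 * 15.1870 / 1000
P = 20.85 kW


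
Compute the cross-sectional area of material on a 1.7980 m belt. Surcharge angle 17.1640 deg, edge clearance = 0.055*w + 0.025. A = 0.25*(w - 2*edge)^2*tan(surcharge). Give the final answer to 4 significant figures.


edge = 0.055*1.7980 + 0.025 = 0.12389 m
ew = 1.7980 - 2*0.12389 = 1.55022 m
A = 0.25 * 1.55022^2 * tan(17.1640 deg)
A = 0.1856 m^2


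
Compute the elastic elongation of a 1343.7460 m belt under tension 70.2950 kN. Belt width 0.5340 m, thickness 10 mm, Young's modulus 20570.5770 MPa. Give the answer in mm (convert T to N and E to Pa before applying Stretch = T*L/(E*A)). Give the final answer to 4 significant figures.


A = 0.5340 * 0.01 = 0.00534 m^2
Stretch = 70.2950*1000 * 1343.7460 / (20570.5770e6 * 0.00534) * 1000
Stretch = 859.9 mm


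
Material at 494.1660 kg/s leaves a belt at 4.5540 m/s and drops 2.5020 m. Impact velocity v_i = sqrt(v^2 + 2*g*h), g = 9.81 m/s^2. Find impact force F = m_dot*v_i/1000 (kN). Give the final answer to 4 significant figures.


v_i = sqrt(4.5540^2 + 2*9.81*2.5020) = 8.35632 m/s
F = 494.1660 * 8.35632 / 1000
F = 4.129 kN


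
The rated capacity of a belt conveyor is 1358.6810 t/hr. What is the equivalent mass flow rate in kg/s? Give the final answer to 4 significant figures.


m_dot = 1358.6810 * 1000 / 3600
m_dot = 377.4 kg/s


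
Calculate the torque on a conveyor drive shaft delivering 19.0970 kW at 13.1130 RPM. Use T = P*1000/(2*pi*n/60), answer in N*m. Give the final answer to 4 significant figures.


omega = 2*pi*13.1130/60 = 1.37319 rad/s
T = 19.0970*1000 / 1.37319
T = 13910 N*m


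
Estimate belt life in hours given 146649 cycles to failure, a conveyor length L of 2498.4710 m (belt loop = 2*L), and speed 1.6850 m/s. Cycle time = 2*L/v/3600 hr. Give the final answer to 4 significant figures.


cycle_time = 2 * 2498.4710 / 1.6850 / 3600 = 0.823762 hr
life = 146649 * 0.823762 = 120800 hours


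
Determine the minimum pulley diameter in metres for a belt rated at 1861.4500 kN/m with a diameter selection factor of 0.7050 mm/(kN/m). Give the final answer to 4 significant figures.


D = 1861.4500 * 0.7050 / 1000
D = 1.312 m


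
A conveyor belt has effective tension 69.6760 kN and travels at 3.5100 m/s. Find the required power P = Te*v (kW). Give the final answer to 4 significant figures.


P = Te * v = 69.6760 * 3.5100
P = 244.6 kW


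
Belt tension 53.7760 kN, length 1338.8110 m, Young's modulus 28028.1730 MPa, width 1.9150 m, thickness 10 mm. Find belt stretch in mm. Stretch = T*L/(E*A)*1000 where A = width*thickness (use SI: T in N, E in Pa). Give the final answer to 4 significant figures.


A = 1.9150 * 0.01 = 0.01915 m^2
Stretch = 53.7760*1000 * 1338.8110 / (28028.1730e6 * 0.01915) * 1000
Stretch = 134.1 mm


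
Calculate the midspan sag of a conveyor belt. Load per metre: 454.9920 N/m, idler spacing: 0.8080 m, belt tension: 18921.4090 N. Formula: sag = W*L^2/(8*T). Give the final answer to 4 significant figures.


sag = 454.9920 * 0.8080^2 / (8 * 18921.4090)
sag = 0.001962 m


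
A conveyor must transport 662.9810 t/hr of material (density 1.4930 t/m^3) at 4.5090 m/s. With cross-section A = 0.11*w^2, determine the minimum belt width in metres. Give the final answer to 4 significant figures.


A_req = 662.9810 / (4.5090 * 1.4930 * 3600) = 0.0273564 m^2
w = sqrt(0.0273564 / 0.11)
w = 0.4987 m


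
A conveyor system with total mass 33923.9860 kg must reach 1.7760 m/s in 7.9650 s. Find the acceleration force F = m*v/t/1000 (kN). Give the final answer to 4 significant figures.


F = 33923.9860 * 1.7760 / 7.9650 / 1000
F = 7.564 kN


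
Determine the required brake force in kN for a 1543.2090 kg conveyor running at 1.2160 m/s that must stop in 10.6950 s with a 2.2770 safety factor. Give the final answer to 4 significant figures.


F = 1543.2090 * 1.2160 / 10.6950 * 2.2770 / 1000
F = 0.3995 kN


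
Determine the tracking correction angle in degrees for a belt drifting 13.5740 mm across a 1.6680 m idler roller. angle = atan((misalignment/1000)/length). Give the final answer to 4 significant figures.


misalign_m = 13.5740 / 1000 = 0.013574 m
angle = atan(0.013574 / 1.6680)
angle = 0.4663 deg


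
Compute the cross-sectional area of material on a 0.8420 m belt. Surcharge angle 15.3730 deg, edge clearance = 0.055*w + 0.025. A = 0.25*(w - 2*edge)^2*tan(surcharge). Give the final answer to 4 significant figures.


edge = 0.055*0.8420 + 0.025 = 0.07131 m
ew = 0.8420 - 2*0.07131 = 0.69938 m
A = 0.25 * 0.69938^2 * tan(15.3730 deg)
A = 0.03362 m^2


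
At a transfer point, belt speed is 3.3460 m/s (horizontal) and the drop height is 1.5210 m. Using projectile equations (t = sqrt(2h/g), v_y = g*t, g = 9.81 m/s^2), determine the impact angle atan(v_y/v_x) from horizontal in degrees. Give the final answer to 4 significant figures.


t = sqrt(2*1.5210/9.81) = 0.556859 s
v_y = 9.81 * 0.556859 = 5.46279 m/s
angle = atan(5.46279 / 3.3460) = 58.51 deg


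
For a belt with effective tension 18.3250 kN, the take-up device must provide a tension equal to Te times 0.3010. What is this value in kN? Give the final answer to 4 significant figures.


T_tu = 18.3250 * 0.3010
T_tu = 5.516 kN


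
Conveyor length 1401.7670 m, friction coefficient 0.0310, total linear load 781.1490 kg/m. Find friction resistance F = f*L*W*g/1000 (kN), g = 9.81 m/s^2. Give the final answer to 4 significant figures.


F = 0.0310 * 1401.7670 * 781.1490 * 9.81 / 1000
F = 333.0 kN


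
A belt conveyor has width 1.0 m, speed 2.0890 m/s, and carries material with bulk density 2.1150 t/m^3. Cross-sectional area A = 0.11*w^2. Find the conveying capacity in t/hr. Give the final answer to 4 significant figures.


A = 0.11 * 1.0^2 = 0.11 m^2
C = 0.11 * 2.0890 * 2.1150 * 3600
C = 1750 t/hr


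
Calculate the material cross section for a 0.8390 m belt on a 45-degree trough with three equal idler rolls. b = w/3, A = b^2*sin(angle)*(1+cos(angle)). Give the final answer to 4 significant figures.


b = 0.8390/3 = 0.279667 m
A = 0.279667^2 * sin(45 deg) * (1 + cos(45 deg))
A = 0.09441 m^2


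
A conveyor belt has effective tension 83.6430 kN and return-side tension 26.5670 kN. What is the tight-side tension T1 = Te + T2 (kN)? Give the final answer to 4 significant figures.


T1 = Te + T2 = 83.6430 + 26.5670
T1 = 110.2 kN


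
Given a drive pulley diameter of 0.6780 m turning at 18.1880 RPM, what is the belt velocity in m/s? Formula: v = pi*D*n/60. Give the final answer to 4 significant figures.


v = pi * 0.6780 * 18.1880 / 60
v = 0.6457 m/s


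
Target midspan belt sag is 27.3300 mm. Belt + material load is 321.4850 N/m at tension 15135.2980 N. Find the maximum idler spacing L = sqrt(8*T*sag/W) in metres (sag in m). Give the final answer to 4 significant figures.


sag = 27.3300/1000 = 0.027330 m
L = sqrt(8 * 15135.2980 * 0.027330 / 321.4850)
L = 3.208 m


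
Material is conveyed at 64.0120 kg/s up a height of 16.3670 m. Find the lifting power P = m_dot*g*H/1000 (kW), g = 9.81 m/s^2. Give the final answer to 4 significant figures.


P = 64.0120 * 9.81 * 16.3670 / 1000
P = 10.28 kW


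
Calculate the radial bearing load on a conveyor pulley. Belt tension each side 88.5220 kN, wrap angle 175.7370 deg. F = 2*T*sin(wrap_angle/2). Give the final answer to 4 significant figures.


F = 2 * 88.5220 * sin(175.7370/2 deg)
F = 176.9 kN


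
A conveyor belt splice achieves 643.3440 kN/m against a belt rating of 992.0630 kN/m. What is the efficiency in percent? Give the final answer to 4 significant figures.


Eff = 643.3440 / 992.0630 * 100
Eff = 64.85 %


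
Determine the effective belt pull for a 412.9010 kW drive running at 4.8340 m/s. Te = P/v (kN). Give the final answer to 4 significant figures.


Te = P / v = 412.9010 / 4.8340
Te = 85.42 kN


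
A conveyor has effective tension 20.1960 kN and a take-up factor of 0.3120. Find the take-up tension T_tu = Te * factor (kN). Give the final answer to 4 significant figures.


T_tu = 20.1960 * 0.3120
T_tu = 6.301 kN


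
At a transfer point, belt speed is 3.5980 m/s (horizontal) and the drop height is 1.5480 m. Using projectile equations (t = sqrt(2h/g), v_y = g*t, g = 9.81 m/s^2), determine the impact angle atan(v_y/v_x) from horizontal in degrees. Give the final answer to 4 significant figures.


t = sqrt(2*1.5480/9.81) = 0.56178 s
v_y = 9.81 * 0.56178 = 5.51106 m/s
angle = atan(5.51106 / 3.5980) = 56.86 deg


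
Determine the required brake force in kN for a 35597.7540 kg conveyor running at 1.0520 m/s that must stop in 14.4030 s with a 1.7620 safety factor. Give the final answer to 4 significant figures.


F = 35597.7540 * 1.0520 / 14.4030 * 1.7620 / 1000
F = 4.581 kN


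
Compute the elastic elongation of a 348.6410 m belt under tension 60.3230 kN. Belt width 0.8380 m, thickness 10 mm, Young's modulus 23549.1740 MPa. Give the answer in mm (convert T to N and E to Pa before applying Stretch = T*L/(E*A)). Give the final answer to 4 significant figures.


A = 0.8380 * 0.01 = 0.00838 m^2
Stretch = 60.3230*1000 * 348.6410 / (23549.1740e6 * 0.00838) * 1000
Stretch = 106.6 mm


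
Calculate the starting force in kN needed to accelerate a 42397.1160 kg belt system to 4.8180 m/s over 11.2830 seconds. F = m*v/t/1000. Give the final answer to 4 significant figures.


F = 42397.1160 * 4.8180 / 11.2830 / 1000
F = 18.10 kN


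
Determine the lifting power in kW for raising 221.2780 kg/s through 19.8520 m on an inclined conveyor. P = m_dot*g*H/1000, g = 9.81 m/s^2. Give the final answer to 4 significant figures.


P = 221.2780 * 9.81 * 19.8520 / 1000
P = 43.09 kW


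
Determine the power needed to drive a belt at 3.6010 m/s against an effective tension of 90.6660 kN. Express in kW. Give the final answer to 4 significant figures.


P = Te * v = 90.6660 * 3.6010
P = 326.5 kW


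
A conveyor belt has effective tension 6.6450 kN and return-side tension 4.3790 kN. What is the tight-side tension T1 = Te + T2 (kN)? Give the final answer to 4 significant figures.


T1 = Te + T2 = 6.6450 + 4.3790
T1 = 11.02 kN


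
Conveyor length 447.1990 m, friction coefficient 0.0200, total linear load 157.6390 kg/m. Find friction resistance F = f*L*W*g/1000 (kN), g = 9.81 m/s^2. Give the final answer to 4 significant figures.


F = 0.0200 * 447.1990 * 157.6390 * 9.81 / 1000
F = 13.83 kN


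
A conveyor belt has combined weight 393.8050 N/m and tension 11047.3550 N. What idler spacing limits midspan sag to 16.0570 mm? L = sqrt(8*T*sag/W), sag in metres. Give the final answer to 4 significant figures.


sag = 16.0570/1000 = 0.016057 m
L = sqrt(8 * 11047.3550 * 0.016057 / 393.8050)
L = 1.898 m


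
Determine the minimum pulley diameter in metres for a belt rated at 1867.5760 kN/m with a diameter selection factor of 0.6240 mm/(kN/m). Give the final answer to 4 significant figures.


D = 1867.5760 * 0.6240 / 1000
D = 1.165 m


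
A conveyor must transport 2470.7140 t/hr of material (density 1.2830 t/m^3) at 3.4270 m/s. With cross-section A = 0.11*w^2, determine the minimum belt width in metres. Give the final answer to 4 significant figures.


A_req = 2470.7140 / (3.4270 * 1.2830 * 3600) = 0.156091 m^2
w = sqrt(0.156091 / 0.11)
w = 1.191 m


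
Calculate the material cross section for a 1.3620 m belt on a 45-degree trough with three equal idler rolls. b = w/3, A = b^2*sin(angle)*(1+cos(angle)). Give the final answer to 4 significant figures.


b = 1.3620/3 = 0.454 m
A = 0.454^2 * sin(45 deg) * (1 + cos(45 deg))
A = 0.2488 m^2


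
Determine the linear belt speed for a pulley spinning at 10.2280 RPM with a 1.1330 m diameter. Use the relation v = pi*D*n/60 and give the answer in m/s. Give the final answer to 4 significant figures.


v = pi * 1.1330 * 10.2280 / 60
v = 0.6068 m/s


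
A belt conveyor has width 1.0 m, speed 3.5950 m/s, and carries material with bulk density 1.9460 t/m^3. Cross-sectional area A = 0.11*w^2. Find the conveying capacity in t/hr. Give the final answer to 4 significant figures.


A = 0.11 * 1.0^2 = 0.11 m^2
C = 0.11 * 3.5950 * 1.9460 * 3600
C = 2770 t/hr


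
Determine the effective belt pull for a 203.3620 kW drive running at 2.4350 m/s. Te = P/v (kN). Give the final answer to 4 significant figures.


Te = P / v = 203.3620 / 2.4350
Te = 83.52 kN


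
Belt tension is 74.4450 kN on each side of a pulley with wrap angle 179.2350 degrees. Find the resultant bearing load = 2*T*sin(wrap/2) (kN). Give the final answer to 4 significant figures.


F = 2 * 74.4450 * sin(179.2350/2 deg)
F = 148.9 kN


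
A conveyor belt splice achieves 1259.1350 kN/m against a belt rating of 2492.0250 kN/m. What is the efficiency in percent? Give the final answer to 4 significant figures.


Eff = 1259.1350 / 2492.0250 * 100
Eff = 50.53 %


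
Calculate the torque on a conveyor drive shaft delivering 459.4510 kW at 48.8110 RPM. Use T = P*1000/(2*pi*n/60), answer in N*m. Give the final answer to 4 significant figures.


omega = 2*pi*48.8110/60 = 5.11148 rad/s
T = 459.4510*1000 / 5.11148
T = 89890 N*m


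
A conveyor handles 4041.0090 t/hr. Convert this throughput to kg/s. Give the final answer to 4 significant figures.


m_dot = 4041.0090 * 1000 / 3600
m_dot = 1123 kg/s


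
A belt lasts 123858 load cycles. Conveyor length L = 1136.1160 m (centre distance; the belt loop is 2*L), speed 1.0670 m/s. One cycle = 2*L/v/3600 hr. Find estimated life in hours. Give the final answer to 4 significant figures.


cycle_time = 2 * 1136.1160 / 1.0670 / 3600 = 0.591542 hr
life = 123858 * 0.591542 = 73270 hours


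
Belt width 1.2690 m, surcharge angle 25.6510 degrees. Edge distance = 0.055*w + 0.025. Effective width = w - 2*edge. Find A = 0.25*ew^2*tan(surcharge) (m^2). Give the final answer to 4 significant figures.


edge = 0.055*1.2690 + 0.025 = 0.094795 m
ew = 1.2690 - 2*0.094795 = 1.07941 m
A = 0.25 * 1.07941^2 * tan(25.6510 deg)
A = 0.1399 m^2


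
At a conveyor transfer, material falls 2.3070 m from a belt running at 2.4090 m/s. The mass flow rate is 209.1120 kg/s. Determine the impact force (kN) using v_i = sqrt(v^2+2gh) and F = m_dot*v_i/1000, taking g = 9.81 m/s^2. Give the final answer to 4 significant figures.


v_i = sqrt(2.4090^2 + 2*9.81*2.3070) = 7.14609 m/s
F = 209.1120 * 7.14609 / 1000
F = 1.494 kN


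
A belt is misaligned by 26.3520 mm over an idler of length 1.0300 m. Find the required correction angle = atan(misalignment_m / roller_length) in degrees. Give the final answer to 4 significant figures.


misalign_m = 26.3520 / 1000 = 0.026352 m
angle = atan(0.026352 / 1.0300)
angle = 1.466 deg
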